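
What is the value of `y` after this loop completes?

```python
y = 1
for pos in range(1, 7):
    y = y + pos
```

Start at 1, add 1 through 6
`y` takes the values: 1 → 2 → 4 → 7 → 11 → 16 → 22

Answer: 22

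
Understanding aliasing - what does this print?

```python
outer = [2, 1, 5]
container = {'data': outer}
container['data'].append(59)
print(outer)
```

Key concept: dict holds reference to list.
Step by step:
`outer = [2, 1, 5]` → outer = [2, 1, 5]
`container = {'data': outer}` → container = {'data': [2, 1, 5]}
`container['data'].append(59)` → outer = [2, 1, 5, 59]; container = {'data': [2, 1, 5, 59]}
`print(outer)` → prints [2, 1, 5, 59]

Answer: [2, 1, 5, 59]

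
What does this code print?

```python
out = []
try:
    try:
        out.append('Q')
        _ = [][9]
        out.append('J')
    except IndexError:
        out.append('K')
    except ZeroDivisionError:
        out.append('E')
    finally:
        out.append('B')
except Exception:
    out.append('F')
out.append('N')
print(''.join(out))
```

Execution trace: 'Q' (inner try body) → 'K' (inner except IndexError) → 'B' (inner finally) → 'N' (after the try/except). Output: QKBN

Answer: QKBN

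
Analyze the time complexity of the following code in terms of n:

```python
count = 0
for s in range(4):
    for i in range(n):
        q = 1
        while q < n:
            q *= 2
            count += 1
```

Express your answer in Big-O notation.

Each loop level contributes: 1 × n × log n. Multiplying the contributions gives O(n log n).

Answer: O(n log n)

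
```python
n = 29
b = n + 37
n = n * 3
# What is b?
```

Trace:
`n = 29` → n = 29
`b = n + 37` → b = 66
`n = n * 3` → n = 87
So b = 66

Answer: 66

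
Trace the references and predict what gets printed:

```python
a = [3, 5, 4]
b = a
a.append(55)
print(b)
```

Key concept: basic list aliasing.
Step by step:
`a = [3, 5, 4]` → a = [3, 5, 4]
`b = a` → b = [3, 5, 4] (same object as a)
`a.append(55)` → a = [3, 5, 4, 55] (same object as b); b = [3, 5, 4, 55] (same object as a)
`print(b)` → prints [3, 5, 4, 55]

Answer: [3, 5, 4, 55]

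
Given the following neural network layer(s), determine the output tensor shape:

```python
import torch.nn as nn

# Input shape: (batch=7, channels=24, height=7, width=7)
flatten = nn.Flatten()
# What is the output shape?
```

Input: (7, 24, 7, 7) -> Output: (7, 1176)

Answer: (7, 1176)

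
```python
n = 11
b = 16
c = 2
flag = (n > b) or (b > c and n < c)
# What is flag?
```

Trace:
`n = 11` → n = 11
`b = 16` → b = 16
`c = 2` → c = 2
`flag = (n > b) or (b > c and n < c)` → flag = False
So flag = False

Answer: False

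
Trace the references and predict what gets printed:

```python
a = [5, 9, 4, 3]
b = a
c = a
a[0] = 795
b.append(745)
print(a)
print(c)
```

Key concept: multiple aliases.
Step by step:
`a = [5, 9, 4, 3]` → a = [5, 9, 4, 3]
`b = a` → b = [5, 9, 4, 3] (same object as a)
`c = a` → c = [5, 9, 4, 3] (same object as a, b)
`a[0] = 795` → a = [795, 9, 4, 3] (same object as b, c); b = [795, 9, 4, 3] (same object as a, c); c = [795, 9, 4, 3] (same object as a, b)
`b.append(745)` → a = [795, 9, 4, 3, 745] (same object as b, c); b = [795, 9, 4, 3, 745] (same object as a, c); c = [795, 9, 4, 3, 745] (same object as a, b)
`print(a)` → prints [795, 9, 4, 3, 745]
`print(c)` → prints [795, 9, 4, 3, 745]

Answer:
[795, 9, 4, 3, 745]
[795, 9, 4, 3, 745]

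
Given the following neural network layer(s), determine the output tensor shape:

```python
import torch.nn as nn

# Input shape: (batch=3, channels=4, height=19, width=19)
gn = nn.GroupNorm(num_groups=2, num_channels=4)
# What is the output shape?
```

Input: (3, 4, 19, 19) -> Output: (3, 4, 19, 19)

Answer: (3, 4, 19, 19)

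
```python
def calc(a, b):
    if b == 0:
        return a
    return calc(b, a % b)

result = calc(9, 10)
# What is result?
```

calc(9, 10) -> calc(10, 9) -> calc(9, 1) -> calc(1, 0) -> 1

Answer: 1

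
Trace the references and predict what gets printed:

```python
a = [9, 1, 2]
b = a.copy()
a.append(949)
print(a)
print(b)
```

Key concept: list.copy() creates independent copy.
Step by step:
`a = [9, 1, 2]` → a = [9, 1, 2]
`b = a.copy()` → b = [9, 1, 2]
`a.append(949)` → a = [9, 1, 2, 949]
`print(a)` → prints [9, 1, 2, 949]
`print(b)` → prints [9, 1, 2]

Answer:
[9, 1, 2, 949]
[9, 1, 2]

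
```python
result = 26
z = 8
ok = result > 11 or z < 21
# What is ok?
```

Trace:
`result = 26` → result = 26
`z = 8` → z = 8
`ok = result > 11 or z < 21` → ok = True
So ok = True

Answer: True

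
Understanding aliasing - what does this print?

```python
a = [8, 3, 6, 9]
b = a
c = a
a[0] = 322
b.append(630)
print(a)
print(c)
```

Key concept: multiple aliases.
Step by step:
`a = [8, 3, 6, 9]` → a = [8, 3, 6, 9]
`b = a` → b = [8, 3, 6, 9] (same object as a)
`c = a` → c = [8, 3, 6, 9] (same object as a, b)
`a[0] = 322` → a = [322, 3, 6, 9] (same object as b, c); b = [322, 3, 6, 9] (same object as a, c); c = [322, 3, 6, 9] (same object as a, b)
`b.append(630)` → a = [322, 3, 6, 9, 630] (same object as b, c); b = [322, 3, 6, 9, 630] (same object as a, c); c = [322, 3, 6, 9, 630] (same object as a, b)
`print(a)` → prints [322, 3, 6, 9, 630]
`print(c)` → prints [322, 3, 6, 9, 630]

Answer:
[322, 3, 6, 9, 630]
[322, 3, 6, 9, 630]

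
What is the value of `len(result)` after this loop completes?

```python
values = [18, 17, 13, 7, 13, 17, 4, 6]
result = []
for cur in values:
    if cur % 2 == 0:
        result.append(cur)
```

Count even numbers in [18, 17, 13, 7, 13, 17, 4, 6]
`result` takes the values: [] → [18] → [18, 4] → [18, 4, 6]
So `len(result)` = 3

Answer: 3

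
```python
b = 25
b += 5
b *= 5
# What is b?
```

Trace:
`b = 25` → b = 25
`b += 5` → b = 30
`b *= 5` → b = 150
So b = 150

Answer: 150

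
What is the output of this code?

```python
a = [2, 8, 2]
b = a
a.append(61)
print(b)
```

Key concept: basic list aliasing.
Step by step:
`a = [2, 8, 2]` → a = [2, 8, 2]
`b = a` → b = [2, 8, 2] (same object as a)
`a.append(61)` → a = [2, 8, 2, 61] (same object as b); b = [2, 8, 2, 61] (same object as a)
`print(b)` → prints [2, 8, 2, 61]

Answer: [2, 8, 2, 61]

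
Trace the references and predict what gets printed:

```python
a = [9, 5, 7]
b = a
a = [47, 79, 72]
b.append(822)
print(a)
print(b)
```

Key concept: rebinding vs mutation: a is rebound to a new list, b still points at the original.
Step by step:
`a = [9, 5, 7]` → a = [9, 5, 7]
`b = a` → b = [9, 5, 7] (same object as a)
`a = [47, 79, 72]` → a = [47, 79, 72]
`b.append(822)` → b = [9, 5, 7, 822]
`print(a)` → prints [47, 79, 72]
`print(b)` → prints [9, 5, 7, 822]

Answer:
[47, 79, 72]
[9, 5, 7, 822]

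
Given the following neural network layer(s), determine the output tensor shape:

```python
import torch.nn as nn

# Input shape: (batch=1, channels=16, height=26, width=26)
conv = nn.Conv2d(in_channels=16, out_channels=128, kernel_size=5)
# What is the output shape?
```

Input: (1, 16, 26, 26) -> Output: (1, 128, 22, 22)

Answer: (1, 128, 22, 22)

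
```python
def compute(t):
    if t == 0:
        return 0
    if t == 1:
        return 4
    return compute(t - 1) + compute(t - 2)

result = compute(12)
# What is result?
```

Build up from base cases: compute(0)=0, compute(1)=4, compute(2)=4, compute(3)=8, compute(4)=12, compute(5)=20, compute(6)=32, ..., compute(12)=576

Answer: 576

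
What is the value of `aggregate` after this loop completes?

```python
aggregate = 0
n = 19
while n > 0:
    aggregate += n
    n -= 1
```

Sum 19 down to 1
`aggregate` takes the values: 0 → 19 → 37 → 54 → 70 → 85 → 99 → 112 → 124 → 135 → 145 → 154 → 162 → 169 → 175 → 180 → 184 → 187 → 189 → 190

Answer: 190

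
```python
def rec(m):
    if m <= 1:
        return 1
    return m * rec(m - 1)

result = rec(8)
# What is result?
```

rec(8) = 8 * 7 * 6 * 5 * 4 * 3 * 2 * 1 = 40320

Answer: 40320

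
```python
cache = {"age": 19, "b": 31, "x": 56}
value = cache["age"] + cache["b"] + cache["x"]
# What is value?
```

Trace:
`cache = {"age": 19, "b": 31, "x": 56}` → cache = {'age': 19, 'b': 31, 'x': 56}
`value = cache["age"] + cache["b"] + cache["x"]` → value = 106
So value = 106

Answer: 106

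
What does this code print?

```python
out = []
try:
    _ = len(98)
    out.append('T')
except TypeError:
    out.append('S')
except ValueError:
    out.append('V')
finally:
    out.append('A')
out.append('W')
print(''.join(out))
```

Execution trace: 'S' (except TypeError) → 'A' (finally) → 'W' (after the try/except). Output: SAW

Answer: SAW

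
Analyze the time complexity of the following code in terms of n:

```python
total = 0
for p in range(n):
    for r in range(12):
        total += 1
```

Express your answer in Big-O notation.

Each loop level contributes: n × 1. Multiplying the contributions gives O(n).

Answer: O(n)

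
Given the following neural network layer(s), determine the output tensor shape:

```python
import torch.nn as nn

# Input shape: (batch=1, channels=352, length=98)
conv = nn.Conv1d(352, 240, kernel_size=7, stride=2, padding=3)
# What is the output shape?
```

Input: (1, 352, 98) -> Output: (1, 240, 49)

Answer: (1, 240, 49)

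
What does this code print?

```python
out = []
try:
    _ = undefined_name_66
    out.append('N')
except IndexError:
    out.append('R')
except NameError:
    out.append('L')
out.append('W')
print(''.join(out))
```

Execution trace: 'L' (except NameError) → 'W' (after the try/except). Output: LW

Answer: LW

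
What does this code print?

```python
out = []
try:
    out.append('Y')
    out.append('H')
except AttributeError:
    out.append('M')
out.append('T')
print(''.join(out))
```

Execution trace: 'Y' (try body) → 'H' (try body, no exception) → 'T' (after the try/except). Output: YHT

Answer: YHT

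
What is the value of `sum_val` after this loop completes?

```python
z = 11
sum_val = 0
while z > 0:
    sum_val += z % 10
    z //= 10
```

Sum digits of 11
`sum_val` takes the values: 0 → 1 → 2

Answer: 2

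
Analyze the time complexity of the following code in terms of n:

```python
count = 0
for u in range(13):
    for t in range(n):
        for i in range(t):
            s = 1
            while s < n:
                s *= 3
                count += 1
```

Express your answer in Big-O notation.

Each loop level contributes: 1 × n × n × log n. Multiplying the contributions gives O(n^2 log n).

Answer: O(n^2 log n)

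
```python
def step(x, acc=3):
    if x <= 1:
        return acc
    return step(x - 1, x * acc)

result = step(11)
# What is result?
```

Accumulator trace (n, acc): (11, 3) -> (10, 33) -> (9, 330) -> (8, 2970) -> (7, 23760) -> (6, 166320) -> (5, 997920) -> (4, 4989600) -> (3, 19958400) -> (2, 59875200) -> (1, 119750400) -> return 119750400

Answer: 119750400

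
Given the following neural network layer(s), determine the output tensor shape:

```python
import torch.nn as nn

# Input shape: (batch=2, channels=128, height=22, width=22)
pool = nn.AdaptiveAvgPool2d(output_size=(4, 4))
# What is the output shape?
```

Input: (2, 128, 22, 22) -> Output: (2, 128, 4, 4)

Answer: (2, 128, 4, 4)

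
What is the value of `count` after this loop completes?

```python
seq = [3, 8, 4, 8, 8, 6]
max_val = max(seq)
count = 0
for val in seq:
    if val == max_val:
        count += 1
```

Count of max value 8 in [3, 8, 4, 8, 8, 6]
`count` takes the values: 0 → 1 → 2 → 3

Answer: 3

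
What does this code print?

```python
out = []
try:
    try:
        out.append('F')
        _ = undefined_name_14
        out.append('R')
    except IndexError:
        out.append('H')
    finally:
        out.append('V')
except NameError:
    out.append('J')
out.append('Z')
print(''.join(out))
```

Execution trace: 'F' (try body) → 'V' (finally) → 'J' (outer except NameError) → 'Z' (after the try/except). Output: FVJZ

Answer: FVJZ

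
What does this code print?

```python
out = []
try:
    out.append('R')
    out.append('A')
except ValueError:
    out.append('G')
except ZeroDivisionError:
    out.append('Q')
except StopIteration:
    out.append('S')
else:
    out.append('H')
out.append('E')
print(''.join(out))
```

Execution trace: 'R' (try body) → 'A' (try body, no exception) → 'H' (else) → 'E' (after the try/except). Output: RAHE

Answer: RAHE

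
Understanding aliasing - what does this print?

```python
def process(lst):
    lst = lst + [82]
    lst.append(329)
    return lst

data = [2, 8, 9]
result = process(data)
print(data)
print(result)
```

Key concept: rebinding parameter vs mutation.
Step by step:
`data = [2, 8, 9]` → data = [2, 8, 9]
`result = process(data)` → result = [2, 8, 9, 82, 329]
`print(data)` → prints [2, 8, 9]
`print(result)` → prints [2, 8, 9, 82, 329]

Answer:
[2, 8, 9]
[2, 8, 9, 82, 329]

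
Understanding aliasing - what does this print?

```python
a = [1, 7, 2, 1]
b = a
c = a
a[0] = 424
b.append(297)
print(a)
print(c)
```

Key concept: multiple aliases.
Step by step:
`a = [1, 7, 2, 1]` → a = [1, 7, 2, 1]
`b = a` → b = [1, 7, 2, 1] (same object as a)
`c = a` → c = [1, 7, 2, 1] (same object as a, b)
`a[0] = 424` → a = [424, 7, 2, 1] (same object as b, c); b = [424, 7, 2, 1] (same object as a, c); c = [424, 7, 2, 1] (same object as a, b)
`b.append(297)` → a = [424, 7, 2, 1, 297] (same object as b, c); b = [424, 7, 2, 1, 297] (same object as a, c); c = [424, 7, 2, 1, 297] (same object as a, b)
`print(a)` → prints [424, 7, 2, 1, 297]
`print(c)` → prints [424, 7, 2, 1, 297]

Answer:
[424, 7, 2, 1, 297]
[424, 7, 2, 1, 297]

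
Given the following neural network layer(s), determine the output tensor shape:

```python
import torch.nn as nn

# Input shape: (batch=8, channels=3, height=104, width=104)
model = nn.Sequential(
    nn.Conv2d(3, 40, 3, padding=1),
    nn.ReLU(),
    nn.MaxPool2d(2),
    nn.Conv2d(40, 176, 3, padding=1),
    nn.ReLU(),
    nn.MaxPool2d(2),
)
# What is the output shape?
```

Input: (8, 3, 104, 104) -> after first Conv2d: (8, 40, 104, 104) -> after first MaxPool2d: (8, 40, 52, 52) -> after second Conv2d: (8, 176, 52, 52) -> Output: (8, 176, 26, 26)

Answer: (8, 176, 26, 26)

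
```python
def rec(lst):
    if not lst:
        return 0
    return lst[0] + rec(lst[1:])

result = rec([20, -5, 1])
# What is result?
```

20 + (-5) + 1 + 0 = 16

Answer: 16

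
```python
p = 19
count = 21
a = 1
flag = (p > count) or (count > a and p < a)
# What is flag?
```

Trace:
`p = 19` → p = 19
`count = 21` → count = 21
`a = 1` → a = 1
`flag = (p > count) or (count > a and p < a)` → flag = False
So flag = False

Answer: False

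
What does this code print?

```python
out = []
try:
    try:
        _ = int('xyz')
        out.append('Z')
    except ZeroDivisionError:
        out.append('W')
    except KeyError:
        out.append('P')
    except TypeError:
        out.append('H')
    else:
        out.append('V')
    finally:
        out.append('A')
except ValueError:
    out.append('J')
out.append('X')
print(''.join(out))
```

Execution trace: 'A' (finally) → 'J' (outer except ValueError) → 'X' (after the try/except). Output: AJX

Answer: AJX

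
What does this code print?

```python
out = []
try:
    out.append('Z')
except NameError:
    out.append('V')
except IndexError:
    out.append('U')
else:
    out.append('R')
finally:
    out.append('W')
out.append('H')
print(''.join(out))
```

Execution trace: 'Z' (try body, no exception) → 'R' (else) → 'W' (finally) → 'H' (after the try/except). Output: ZRWH

Answer: ZRWH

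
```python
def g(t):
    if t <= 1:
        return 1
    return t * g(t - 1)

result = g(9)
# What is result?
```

g(9) = 9 * 8 * 7 * 6 * 5 * 4 * 3 * 2 * 1 = 362880

Answer: 362880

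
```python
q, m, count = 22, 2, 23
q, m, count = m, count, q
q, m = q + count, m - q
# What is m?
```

Trace:
`q, m, count = 22, 2, 23` → q = 22; m = 2; count = 23
`q, m, count = m, count, q` → q = 2; m = 23; count = 22
`q, m = q + count, m - q` → q = 24; m = 21
So m = 21

Answer: 21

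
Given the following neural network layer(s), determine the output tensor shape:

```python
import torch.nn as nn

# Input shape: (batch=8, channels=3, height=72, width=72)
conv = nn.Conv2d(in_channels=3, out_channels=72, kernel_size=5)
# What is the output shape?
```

Input: (8, 3, 72, 72) -> Output: (8, 72, 68, 68)

Answer: (8, 72, 68, 68)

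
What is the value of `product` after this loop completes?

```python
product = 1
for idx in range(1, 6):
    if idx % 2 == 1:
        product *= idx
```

Product of odd numbers 1 to 5
`product` takes the values: 1 → 3 → 15

Answer: 15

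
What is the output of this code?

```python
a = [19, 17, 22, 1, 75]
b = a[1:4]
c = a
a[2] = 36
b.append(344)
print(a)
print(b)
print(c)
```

Key concept: slice vs alias.
Step by step:
`a = [19, 17, 22, 1, 75]` → a = [19, 17, 22, 1, 75]
`b = a[1:4]` → b = [17, 22, 1]
`c = a` → c = [19, 17, 22, 1, 75] (same object as a)
`a[2] = 36` → a = [19, 17, 36, 1, 75] (same object as c); c = [19, 17, 36, 1, 75] (same object as a)
`b.append(344)` → b = [17, 22, 1, 344]
`print(a)` → prints [19, 17, 36, 1, 75]
`print(b)` → prints [17, 22, 1, 344]
`print(c)` → prints [19, 17, 36, 1, 75]

Answer:
[19, 17, 36, 1, 75]
[17, 22, 1, 344]
[19, 17, 36, 1, 75]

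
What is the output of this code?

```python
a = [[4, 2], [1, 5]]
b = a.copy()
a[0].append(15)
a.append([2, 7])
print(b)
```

Key concept: shallow copy with nested lists.
Step by step:
`a = [[4, 2], [1, 5]]` → a = [[4, 2], [1, 5]]
`b = a.copy()` → b = [[4, 2], [1, 5]]
`a[0].append(15)` → a = [[4, 2, 15], [1, 5]]; b = [[4, 2, 15], [1, 5]]
`a.append([2, 7])` → a = [[4, 2, 15], [1, 5], [2, 7]]
`print(b)` → prints [[4, 2, 15], [1, 5]]

Answer: [[4, 2, 15], [1, 5]]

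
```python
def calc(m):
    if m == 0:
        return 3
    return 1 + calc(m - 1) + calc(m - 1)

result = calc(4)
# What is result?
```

calc(m) = 1 + 2·calc(m-1), calc(0)=3. Closed form: (3+1)·2^4 - 1 = 63.

Answer: 63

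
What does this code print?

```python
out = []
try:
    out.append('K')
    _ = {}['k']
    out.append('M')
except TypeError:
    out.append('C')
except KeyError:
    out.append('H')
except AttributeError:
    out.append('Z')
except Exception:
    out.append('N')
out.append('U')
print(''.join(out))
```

Execution trace: 'K' (try body) → 'H' (except KeyError) → 'U' (after the try/except). Output: KHU

Answer: KHU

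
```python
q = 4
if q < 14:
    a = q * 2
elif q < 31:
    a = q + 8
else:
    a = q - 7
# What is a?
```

Trace:
`q = 4` → q = 4
`if q < 14: ...` → q < 14 is True → a = 8
So a = 8

Answer: 8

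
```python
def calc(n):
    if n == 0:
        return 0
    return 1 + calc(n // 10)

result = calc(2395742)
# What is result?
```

Count of digits of 2395742: 7

Answer: 7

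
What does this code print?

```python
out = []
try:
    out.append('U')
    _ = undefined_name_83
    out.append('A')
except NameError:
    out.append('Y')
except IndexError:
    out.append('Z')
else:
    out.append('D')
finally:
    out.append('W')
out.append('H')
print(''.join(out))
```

Execution trace: 'U' (try body) → 'Y' (except NameError) → 'W' (finally) → 'H' (after the try/except). Output: UYWH

Answer: UYWH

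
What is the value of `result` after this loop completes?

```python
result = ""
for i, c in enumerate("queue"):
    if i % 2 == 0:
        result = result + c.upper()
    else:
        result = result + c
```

Uppercase even positions in 'queue'
`result` takes the values: "" → "Q" → "Qu" → "QuE" → "QuEu" → "QuEuE"

Answer: "QuEuE"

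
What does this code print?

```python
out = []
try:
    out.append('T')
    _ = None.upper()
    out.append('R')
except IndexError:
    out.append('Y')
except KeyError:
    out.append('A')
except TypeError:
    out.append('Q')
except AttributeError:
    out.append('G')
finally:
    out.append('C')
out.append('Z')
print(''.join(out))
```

Execution trace: 'T' (try body) → 'G' (except AttributeError) → 'C' (finally) → 'Z' (after the try/except). Output: TGCZ

Answer: TGCZ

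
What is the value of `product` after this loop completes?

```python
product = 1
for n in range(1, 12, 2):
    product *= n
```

Product of 1, 3, 5, ... up to 11
`product` takes the values: 1 → 3 → 15 → 105 → 945 → 10395

Answer: 10395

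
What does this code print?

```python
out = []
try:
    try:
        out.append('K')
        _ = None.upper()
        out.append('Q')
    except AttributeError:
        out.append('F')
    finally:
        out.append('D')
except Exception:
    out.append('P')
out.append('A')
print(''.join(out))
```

Execution trace: 'K' (inner try body) → 'F' (inner except AttributeError) → 'D' (inner finally) → 'A' (after the try/except). Output: KFDA

Answer: KFDA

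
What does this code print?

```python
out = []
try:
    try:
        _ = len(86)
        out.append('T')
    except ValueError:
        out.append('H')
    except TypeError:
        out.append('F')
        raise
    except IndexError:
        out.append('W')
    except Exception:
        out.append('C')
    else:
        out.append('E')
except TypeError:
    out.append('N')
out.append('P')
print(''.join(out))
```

Execution trace: 'F' (inner except TypeError) → 'N' (outer except TypeError) → 'P' (after the try/except). Output: FNP

Answer: FNP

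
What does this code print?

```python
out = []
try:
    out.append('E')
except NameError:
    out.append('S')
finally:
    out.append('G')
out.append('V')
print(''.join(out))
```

Execution trace: 'E' (try body, no exception) → 'G' (finally) → 'V' (after the try/except). Output: EGV

Answer: EGV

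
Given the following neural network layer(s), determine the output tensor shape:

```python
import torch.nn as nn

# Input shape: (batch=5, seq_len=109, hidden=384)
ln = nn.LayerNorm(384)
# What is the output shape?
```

Input: (5, 109, 384) -> Output: (5, 109, 384)

Answer: (5, 109, 384)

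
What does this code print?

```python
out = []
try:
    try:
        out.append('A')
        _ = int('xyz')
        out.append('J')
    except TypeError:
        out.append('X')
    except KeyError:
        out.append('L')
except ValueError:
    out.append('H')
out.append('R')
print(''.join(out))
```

Execution trace: 'A' (try body) → 'H' (outer except ValueError) → 'R' (after the try/except). Output: AHR

Answer: AHR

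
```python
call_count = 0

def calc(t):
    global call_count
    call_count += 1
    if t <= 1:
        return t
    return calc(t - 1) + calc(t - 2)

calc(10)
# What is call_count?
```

Calls(t) = 1 + Calls(t-1) + Calls(t-2); Calls(0)=Calls(1)=1. For t=10 this gives 177.

Answer: 177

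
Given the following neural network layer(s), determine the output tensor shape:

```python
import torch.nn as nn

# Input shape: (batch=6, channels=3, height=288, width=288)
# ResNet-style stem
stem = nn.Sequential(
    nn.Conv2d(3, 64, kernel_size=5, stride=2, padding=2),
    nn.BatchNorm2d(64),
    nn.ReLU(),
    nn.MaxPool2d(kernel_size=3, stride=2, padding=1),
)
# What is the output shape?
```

Input: (6, 3, 288, 288) -> after Conv2d 5x5 stride=2: (6, 64, 144, 144) -> Output: (6, 64, 72, 72)

Answer: (6, 64, 72, 72)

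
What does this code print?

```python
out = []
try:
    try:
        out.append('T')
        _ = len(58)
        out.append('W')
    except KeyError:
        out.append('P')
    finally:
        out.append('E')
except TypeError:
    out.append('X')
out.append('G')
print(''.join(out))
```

Execution trace: 'T' (try body) → 'E' (finally) → 'X' (outer except TypeError) → 'G' (after the try/except). Output: TEXG

Answer: TEXG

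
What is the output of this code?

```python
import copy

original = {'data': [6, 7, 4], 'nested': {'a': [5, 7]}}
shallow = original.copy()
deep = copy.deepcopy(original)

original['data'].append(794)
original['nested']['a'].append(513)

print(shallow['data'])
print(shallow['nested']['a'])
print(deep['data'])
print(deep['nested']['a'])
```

Key concept: comparing shallow vs deep copy.
Step by step:
`original = {'data': [6, 7, 4], 'nested': {'a': [5, 7]}}` → original = {'data': [6, 7, 4], 'nested': {'a': [5, 7]}}
`shallow = original.copy()` → shallow = {'data': [6, 7, 4], 'nested': {'a': [5, 7]}}
`deep = copy.deepcopy(original)` → deep = {'data': [6, 7, 4], 'nested': {'a': [5, 7]}}
`original['data'].append(794)` → original = {'data': [6, 7, 4, 794], 'nested': {'a': [5, 7]}}; shallow = {'data': [6, 7, 4, 794], 'nested': {'a': [5, 7]}}
`original['nested']['a'].append(513)` → original = {'data': [6, 7, 4, 794], 'nested': {'a': [5, 7, 513]}}; shallow = {'data': [6, 7, 4, 794], 'nested': {'a': [5, 7, 513]}}
`print(shallow['data'])` → prints [6, 7, 4, 794]
`print(shallow['nested']['a'])` → prints [5, 7, 513]
`print(deep['data'])` → prints [6, 7, 4]
`print(deep['nested']['a'])` → prints [5, 7]

Answer:
[6, 7, 4, 794]
[5, 7, 513]
[6, 7, 4]
[5, 7]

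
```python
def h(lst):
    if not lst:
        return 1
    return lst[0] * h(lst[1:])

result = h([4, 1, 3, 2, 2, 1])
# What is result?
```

Product over [4, 1, 3, 2, 2, 1] = 4 * 1 * 3 * 2 * 2 * 1 = 48

Answer: 48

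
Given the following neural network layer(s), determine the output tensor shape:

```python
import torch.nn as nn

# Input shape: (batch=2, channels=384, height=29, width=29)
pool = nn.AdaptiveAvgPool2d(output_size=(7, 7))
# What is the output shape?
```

Input: (2, 384, 29, 29) -> Output: (2, 384, 7, 7)

Answer: (2, 384, 7, 7)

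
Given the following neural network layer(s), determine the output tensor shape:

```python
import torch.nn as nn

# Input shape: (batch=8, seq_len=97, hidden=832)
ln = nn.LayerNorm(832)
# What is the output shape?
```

Input: (8, 97, 832) -> Output: (8, 97, 832)

Answer: (8, 97, 832)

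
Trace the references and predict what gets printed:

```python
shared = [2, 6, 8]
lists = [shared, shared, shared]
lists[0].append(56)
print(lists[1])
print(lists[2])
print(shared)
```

Key concept: list of same reference.
Step by step:
`shared = [2, 6, 8]` → shared = [2, 6, 8]
`lists = [shared, shared, shared]` → lists = [[2, 6, 8], [2, 6, 8], [2, 6, 8]]
`lists[0].append(56)` → shared = [2, 6, 8, 56]; lists = [[2, 6, 8, 56], [2, 6, 8, 56], [2, 6, 8, 56]]
`print(lists[1])` → prints [2, 6, 8, 56]
`print(lists[2])` → prints [2, 6, 8, 56]
`print(shared)` → prints [2, 6, 8, 56]

Answer:
[2, 6, 8, 56]
[2, 6, 8, 56]
[2, 6, 8, 56]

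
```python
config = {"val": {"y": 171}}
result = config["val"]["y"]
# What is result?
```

Trace:
`config = {"val": {"y": 171}}` → config = {'val': {'y': 171}}
`result = config["val"]["y"]` → result = 171
So result = 171

Answer: 171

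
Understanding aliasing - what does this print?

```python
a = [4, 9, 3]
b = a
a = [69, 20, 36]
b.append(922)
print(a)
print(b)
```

Key concept: rebinding vs mutation: a is rebound to a new list, b still points at the original.
Step by step:
`a = [4, 9, 3]` → a = [4, 9, 3]
`b = a` → b = [4, 9, 3] (same object as a)
`a = [69, 20, 36]` → a = [69, 20, 36]
`b.append(922)` → b = [4, 9, 3, 922]
`print(a)` → prints [69, 20, 36]
`print(b)` → prints [4, 9, 3, 922]

Answer:
[69, 20, 36]
[4, 9, 3, 922]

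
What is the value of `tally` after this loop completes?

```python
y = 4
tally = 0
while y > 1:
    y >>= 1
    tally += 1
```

Count right shifts until 1
`tally` takes the values: 0 → 1 → 2

Answer: 2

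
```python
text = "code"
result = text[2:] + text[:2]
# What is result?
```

Trace:
`text = "code"` → text = 'code'
`result = text[2:] + text[:2]` → result = 'deco'
So result = 'deco'

Answer: 'deco'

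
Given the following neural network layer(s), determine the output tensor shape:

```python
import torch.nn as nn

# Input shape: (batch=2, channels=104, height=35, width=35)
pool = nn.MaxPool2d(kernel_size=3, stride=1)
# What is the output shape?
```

Input: (2, 104, 35, 35) -> Output: (2, 104, 33, 33)

Answer: (2, 104, 33, 33)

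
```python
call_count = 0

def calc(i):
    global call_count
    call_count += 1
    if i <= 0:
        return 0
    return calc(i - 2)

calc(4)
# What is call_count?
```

Linear recursion stepping by 2: 3 calls from i=4 down to ≤0.

Answer: 3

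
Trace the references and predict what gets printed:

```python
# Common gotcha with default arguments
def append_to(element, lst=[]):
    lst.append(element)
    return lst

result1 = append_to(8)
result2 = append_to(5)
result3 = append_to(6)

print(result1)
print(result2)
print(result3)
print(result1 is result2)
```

Key concept: mutable default argument gotcha.
Step by step:
`result1 = append_to(8)` → result1 = [8]
`result2 = append_to(5)` → result1 = [8, 5] (same object as result2); result2 = [8, 5] (same object as result1)
`result3 = append_to(6)` → result1 = [8, 5, 6] (same object as result2, result3); result2 = [8, 5, 6] (same object as result1, result3); result3 = [8, 5, 6] (same object as result1, result2)
`print(result1)` → prints [8, 5, 6]
`print(result2)` → prints [8, 5, 6]
`print(result3)` → prints [8, 5, 6]
`print(result1 is result2)` → prints True

Answer:
[8, 5, 6]
[8, 5, 6]
[8, 5, 6]
True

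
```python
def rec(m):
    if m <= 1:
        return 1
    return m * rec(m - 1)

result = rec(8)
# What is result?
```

rec(8) = 8 * 7 * 6 * 5 * 4 * 3 * 2 * 1 = 40320

Answer: 40320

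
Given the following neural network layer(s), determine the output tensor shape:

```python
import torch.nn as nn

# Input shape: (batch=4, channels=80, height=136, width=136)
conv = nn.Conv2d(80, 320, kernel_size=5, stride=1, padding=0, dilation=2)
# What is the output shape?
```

Input: (4, 80, 136, 136) -> Output: (4, 320, 128, 128)

Answer: (4, 320, 128, 128)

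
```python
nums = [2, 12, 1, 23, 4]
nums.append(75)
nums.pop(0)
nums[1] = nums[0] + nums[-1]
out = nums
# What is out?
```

Trace:
`nums = [2, 12, 1, 23, 4]` → nums = [2, 12, 1, 23, 4]
`nums.append(75)` → nums = [2, 12, 1, 23, 4, 75]
`nums.pop(0)` → nums = [12, 1, 23, 4, 75]
`nums[1] = nums[0] + nums[-1]` → nums = [12, 87, 23, 4, 75]
`out = nums` → out = [12, 87, 23, 4, 75]
So out = [12, 87, 23, 4, 75]

Answer: [12, 87, 23, 4, 75]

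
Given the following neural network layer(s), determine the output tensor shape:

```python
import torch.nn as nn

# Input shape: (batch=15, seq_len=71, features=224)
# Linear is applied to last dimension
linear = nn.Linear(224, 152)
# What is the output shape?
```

Input: (15, 71, 224) -> Output: (15, 71, 152)

Answer: (15, 71, 152)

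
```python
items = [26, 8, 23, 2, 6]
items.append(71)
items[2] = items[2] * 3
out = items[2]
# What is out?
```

Trace:
`items = [26, 8, 23, 2, 6]` → items = [26, 8, 23, 2, 6]
`items.append(71)` → items = [26, 8, 23, 2, 6, 71]
`items[2] = items[2] * 3` → items = [26, 8, 69, 2, 6, 71]
`out = items[2]` → out = 69
So out = 69

Answer: 69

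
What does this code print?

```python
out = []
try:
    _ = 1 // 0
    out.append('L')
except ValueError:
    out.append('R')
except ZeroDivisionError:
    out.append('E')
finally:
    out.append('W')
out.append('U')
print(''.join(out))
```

Execution trace: 'E' (except ZeroDivisionError) → 'W' (finally) → 'U' (after the try/except). Output: EWU

Answer: EWU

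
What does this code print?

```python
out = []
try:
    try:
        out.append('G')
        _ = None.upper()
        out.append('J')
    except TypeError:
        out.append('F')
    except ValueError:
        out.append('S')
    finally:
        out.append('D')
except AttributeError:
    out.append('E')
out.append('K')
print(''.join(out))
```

Execution trace: 'G' (try body) → 'D' (finally) → 'E' (outer except AttributeError) → 'K' (after the try/except). Output: GDEK

Answer: GDEK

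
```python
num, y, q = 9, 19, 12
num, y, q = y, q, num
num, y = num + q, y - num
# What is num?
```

Trace:
`num, y, q = 9, 19, 12` → num = 9; y = 19; q = 12
`num, y, q = y, q, num` → num = 19; y = 12; q = 9
`num, y = num + q, y - num` → num = 28; y = -7
So num = 28

Answer: 28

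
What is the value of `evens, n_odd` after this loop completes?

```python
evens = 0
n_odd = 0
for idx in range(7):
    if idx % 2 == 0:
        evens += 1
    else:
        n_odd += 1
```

Count evens and odds in range(7)
`evens, n_odd` takes the values: (0, 0) → (1, 0) → (1, 1) → (2, 1) → (2, 2) → (3, 2) → (3, 3) → (4, 3)

Answer: 4, 3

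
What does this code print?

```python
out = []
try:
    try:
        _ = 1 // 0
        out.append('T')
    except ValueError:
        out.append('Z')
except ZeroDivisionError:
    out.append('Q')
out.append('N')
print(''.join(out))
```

Execution trace: 'Q' (outer except ZeroDivisionError) → 'N' (after the try/except). Output: QN

Answer: QN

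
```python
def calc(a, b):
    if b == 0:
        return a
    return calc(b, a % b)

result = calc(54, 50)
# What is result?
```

calc(54, 50) -> calc(50, 4) -> calc(4, 2) -> calc(2, 0) -> 2

Answer: 2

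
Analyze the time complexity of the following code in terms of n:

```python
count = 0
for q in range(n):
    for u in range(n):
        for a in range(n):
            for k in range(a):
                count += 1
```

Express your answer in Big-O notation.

Each loop level contributes: n × n × n × n. Multiplying the contributions gives O(n^4).

Answer: O(n^4)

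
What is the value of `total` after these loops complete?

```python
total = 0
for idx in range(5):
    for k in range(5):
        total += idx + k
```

Sum of all idx+k for idx,k in 5x5
`total` takes the values: 0 → 1 → 3 → 6 → 10 → 11 → 13 → 16 → 20 → 25 → 27 → 30 → 34 → 39 → 45 → 48 → 52 → 57 → 63 → 70 → 74 → 79 → 85 → 92 → 100

Answer: 100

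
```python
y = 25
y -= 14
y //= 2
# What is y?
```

Trace:
`y = 25` → y = 25
`y -= 14` → y = 11
`y //= 2` → y = 5
So y = 5

Answer: 5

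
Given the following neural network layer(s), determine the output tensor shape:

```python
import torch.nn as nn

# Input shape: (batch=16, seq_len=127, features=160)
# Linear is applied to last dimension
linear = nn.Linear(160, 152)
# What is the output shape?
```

Input: (16, 127, 160) -> Output: (16, 127, 152)

Answer: (16, 127, 152)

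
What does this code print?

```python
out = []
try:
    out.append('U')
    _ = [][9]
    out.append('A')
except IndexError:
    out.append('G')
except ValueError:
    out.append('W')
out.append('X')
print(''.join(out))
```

Execution trace: 'U' (try body) → 'G' (except IndexError) → 'X' (after the try/except). Output: UGX

Answer: UGX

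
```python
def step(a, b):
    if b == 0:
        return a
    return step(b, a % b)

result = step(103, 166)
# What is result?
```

step(103, 166) -> step(166, 103) -> step(103, 63) -> step(63, 40) -> step(40, 23) -> step(23, 17) -> step(17, 6) -> step(6, 5) -> step(5, 1) -> step(1, 0) -> 1

Answer: 1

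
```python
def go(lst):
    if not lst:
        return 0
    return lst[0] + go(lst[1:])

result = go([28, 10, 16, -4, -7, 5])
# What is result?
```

28 + 10 + 16 + (-4) + (-7) + 5 + 0 = 48

Answer: 48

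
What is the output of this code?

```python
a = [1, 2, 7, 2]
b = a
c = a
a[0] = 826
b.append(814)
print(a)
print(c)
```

Key concept: multiple aliases.
Step by step:
`a = [1, 2, 7, 2]` → a = [1, 2, 7, 2]
`b = a` → b = [1, 2, 7, 2] (same object as a)
`c = a` → c = [1, 2, 7, 2] (same object as a, b)
`a[0] = 826` → a = [826, 2, 7, 2] (same object as b, c); b = [826, 2, 7, 2] (same object as a, c); c = [826, 2, 7, 2] (same object as a, b)
`b.append(814)` → a = [826, 2, 7, 2, 814] (same object as b, c); b = [826, 2, 7, 2, 814] (same object as a, c); c = [826, 2, 7, 2, 814] (same object as a, b)
`print(a)` → prints [826, 2, 7, 2, 814]
`print(c)` → prints [826, 2, 7, 2, 814]

Answer:
[826, 2, 7, 2, 814]
[826, 2, 7, 2, 814]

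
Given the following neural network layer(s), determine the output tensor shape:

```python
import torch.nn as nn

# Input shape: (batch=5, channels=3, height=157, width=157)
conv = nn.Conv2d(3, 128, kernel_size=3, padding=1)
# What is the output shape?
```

Input: (5, 3, 157, 157) -> Output: (5, 128, 157, 157)

Answer: (5, 128, 157, 157)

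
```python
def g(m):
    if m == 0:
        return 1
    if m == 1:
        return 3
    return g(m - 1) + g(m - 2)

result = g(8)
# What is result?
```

Build up from base cases: g(0)=1, g(1)=3, g(2)=4, g(3)=7, g(4)=11, g(5)=18, g(6)=29, ..., g(8)=76

Answer: 76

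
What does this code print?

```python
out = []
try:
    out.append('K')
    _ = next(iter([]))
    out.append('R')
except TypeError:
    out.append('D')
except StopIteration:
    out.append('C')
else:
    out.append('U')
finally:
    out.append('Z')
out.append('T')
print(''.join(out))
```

Execution trace: 'K' (try body) → 'C' (except StopIteration) → 'Z' (finally) → 'T' (after the try/except). Output: KCZT

Answer: KCZT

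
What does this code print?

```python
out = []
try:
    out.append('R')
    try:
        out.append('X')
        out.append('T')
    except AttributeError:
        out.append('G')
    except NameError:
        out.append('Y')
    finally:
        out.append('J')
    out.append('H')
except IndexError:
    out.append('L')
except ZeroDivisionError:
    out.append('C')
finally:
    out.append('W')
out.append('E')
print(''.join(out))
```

Execution trace: 'R' (try body) → 'X' (inner try body) → 'T' (inner try body, no exception) → 'J' (inner finally) → 'H' (try body, no exception) → 'W' (finally) → 'E' (after the try/except). Output: RXTJHWE

Answer: RXTJHWE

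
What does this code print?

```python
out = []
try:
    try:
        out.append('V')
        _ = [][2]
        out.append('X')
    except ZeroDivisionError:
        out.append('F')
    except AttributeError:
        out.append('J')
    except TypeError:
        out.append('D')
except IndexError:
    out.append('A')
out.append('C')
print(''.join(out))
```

Execution trace: 'V' (try body) → 'A' (outer except IndexError) → 'C' (after the try/except). Output: VAC

Answer: VAC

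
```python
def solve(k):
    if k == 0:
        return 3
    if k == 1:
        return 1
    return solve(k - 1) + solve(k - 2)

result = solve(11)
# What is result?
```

Build up from base cases: solve(0)=3, solve(1)=1, solve(2)=4, solve(3)=5, solve(4)=9, solve(5)=14, solve(6)=23, ..., solve(11)=254

Answer: 254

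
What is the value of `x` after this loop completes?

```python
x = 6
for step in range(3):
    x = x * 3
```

Multiply by 3, 3 times: 6 * 3^3 = 162
`x` takes the values: 6 → 18 → 54 → 162

Answer: 162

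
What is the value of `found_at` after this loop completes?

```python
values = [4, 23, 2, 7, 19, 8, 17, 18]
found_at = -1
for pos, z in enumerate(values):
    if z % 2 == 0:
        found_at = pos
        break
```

First even number index in [4, 23, 2, 7, 19, 8, 17, 18]
`found_at` takes the values: -1 → 0

Answer: 0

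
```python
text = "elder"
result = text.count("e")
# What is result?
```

Trace:
`text = "elder"` → text = 'elder'
`result = text.count("e")` → result = 2
So result = 2

Answer: 2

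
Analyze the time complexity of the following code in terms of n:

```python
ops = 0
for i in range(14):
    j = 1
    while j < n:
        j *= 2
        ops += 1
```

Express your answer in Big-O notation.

Each loop level contributes: 1 × log n. Multiplying the contributions gives O(log n).

Answer: O(log n)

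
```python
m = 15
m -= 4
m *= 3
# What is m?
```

Trace:
`m = 15` → m = 15
`m -= 4` → m = 11
`m *= 3` → m = 33
So m = 33

Answer: 33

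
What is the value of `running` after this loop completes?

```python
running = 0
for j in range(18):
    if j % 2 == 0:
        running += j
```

Sum of even numbers 0 to 17
`running` takes the values: 0 → 2 → 6 → 12 → 20 → 30 → 42 → 56 → 72

Answer: 72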